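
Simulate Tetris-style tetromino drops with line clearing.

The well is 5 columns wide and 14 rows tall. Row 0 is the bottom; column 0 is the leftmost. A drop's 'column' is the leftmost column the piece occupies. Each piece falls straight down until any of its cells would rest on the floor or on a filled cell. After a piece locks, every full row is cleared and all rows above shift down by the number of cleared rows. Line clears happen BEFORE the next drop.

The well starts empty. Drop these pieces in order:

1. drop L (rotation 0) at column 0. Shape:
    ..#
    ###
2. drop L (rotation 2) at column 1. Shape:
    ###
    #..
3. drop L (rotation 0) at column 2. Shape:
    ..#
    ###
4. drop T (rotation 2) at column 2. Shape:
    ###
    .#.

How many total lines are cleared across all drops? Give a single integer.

Drop 1: L rot0 at col 0 lands with bottom-row=0; cleared 0 line(s) (total 0); column heights now [1 1 2 0 0], max=2
Drop 2: L rot2 at col 1 lands with bottom-row=1; cleared 0 line(s) (total 0); column heights now [1 3 3 3 0], max=3
Drop 3: L rot0 at col 2 lands with bottom-row=3; cleared 0 line(s) (total 0); column heights now [1 3 4 4 5], max=5
Drop 4: T rot2 at col 2 lands with bottom-row=4; cleared 0 line(s) (total 0); column heights now [1 3 6 6 6], max=6

Answer: 0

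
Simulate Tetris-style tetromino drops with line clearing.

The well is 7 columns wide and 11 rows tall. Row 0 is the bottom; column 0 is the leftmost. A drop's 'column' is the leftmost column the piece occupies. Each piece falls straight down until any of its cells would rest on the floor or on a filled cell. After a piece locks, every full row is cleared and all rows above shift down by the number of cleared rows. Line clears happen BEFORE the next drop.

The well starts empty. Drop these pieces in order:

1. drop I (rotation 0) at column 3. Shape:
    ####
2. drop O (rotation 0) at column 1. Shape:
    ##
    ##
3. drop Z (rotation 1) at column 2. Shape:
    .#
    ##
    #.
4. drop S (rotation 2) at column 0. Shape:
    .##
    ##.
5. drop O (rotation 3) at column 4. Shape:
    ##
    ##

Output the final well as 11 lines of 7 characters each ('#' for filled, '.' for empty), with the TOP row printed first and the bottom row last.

Drop 1: I rot0 at col 3 lands with bottom-row=0; cleared 0 line(s) (total 0); column heights now [0 0 0 1 1 1 1], max=1
Drop 2: O rot0 at col 1 lands with bottom-row=0; cleared 0 line(s) (total 0); column heights now [0 2 2 1 1 1 1], max=2
Drop 3: Z rot1 at col 2 lands with bottom-row=2; cleared 0 line(s) (total 0); column heights now [0 2 4 5 1 1 1], max=5
Drop 4: S rot2 at col 0 lands with bottom-row=3; cleared 0 line(s) (total 0); column heights now [4 5 5 5 1 1 1], max=5
Drop 5: O rot3 at col 4 lands with bottom-row=1; cleared 0 line(s) (total 0); column heights now [4 5 5 5 3 3 1], max=5

Answer: .......
.......
.......
.......
.......
.......
.###...
####...
..#.##.
.##.##.
.######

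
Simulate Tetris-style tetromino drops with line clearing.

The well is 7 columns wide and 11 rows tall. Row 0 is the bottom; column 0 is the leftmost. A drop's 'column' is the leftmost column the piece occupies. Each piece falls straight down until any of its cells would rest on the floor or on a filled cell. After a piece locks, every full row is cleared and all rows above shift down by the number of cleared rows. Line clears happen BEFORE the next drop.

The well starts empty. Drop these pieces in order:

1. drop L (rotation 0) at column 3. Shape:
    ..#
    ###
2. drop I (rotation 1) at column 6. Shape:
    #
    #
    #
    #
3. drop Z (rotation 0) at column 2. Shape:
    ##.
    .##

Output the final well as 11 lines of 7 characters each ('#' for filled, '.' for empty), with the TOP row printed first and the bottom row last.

Drop 1: L rot0 at col 3 lands with bottom-row=0; cleared 0 line(s) (total 0); column heights now [0 0 0 1 1 2 0], max=2
Drop 2: I rot1 at col 6 lands with bottom-row=0; cleared 0 line(s) (total 0); column heights now [0 0 0 1 1 2 4], max=4
Drop 3: Z rot0 at col 2 lands with bottom-row=1; cleared 0 line(s) (total 0); column heights now [0 0 3 3 2 2 4], max=4

Answer: .......
.......
.......
.......
.......
.......
.......
......#
..##..#
...####
...####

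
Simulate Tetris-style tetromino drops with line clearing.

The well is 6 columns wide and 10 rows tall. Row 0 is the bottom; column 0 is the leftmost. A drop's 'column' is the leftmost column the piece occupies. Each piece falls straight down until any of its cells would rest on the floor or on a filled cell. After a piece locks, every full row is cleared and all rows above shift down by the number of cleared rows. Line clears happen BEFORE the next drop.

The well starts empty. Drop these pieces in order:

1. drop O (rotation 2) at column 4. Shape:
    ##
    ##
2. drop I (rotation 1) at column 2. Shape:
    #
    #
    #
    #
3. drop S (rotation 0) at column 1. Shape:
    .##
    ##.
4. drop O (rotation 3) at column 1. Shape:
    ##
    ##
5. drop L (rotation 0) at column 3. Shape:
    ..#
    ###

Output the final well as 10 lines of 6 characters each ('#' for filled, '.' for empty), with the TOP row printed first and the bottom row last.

Drop 1: O rot2 at col 4 lands with bottom-row=0; cleared 0 line(s) (total 0); column heights now [0 0 0 0 2 2], max=2
Drop 2: I rot1 at col 2 lands with bottom-row=0; cleared 0 line(s) (total 0); column heights now [0 0 4 0 2 2], max=4
Drop 3: S rot0 at col 1 lands with bottom-row=4; cleared 0 line(s) (total 0); column heights now [0 5 6 6 2 2], max=6
Drop 4: O rot3 at col 1 lands with bottom-row=6; cleared 0 line(s) (total 0); column heights now [0 8 8 6 2 2], max=8
Drop 5: L rot0 at col 3 lands with bottom-row=6; cleared 0 line(s) (total 0); column heights now [0 8 8 7 7 8], max=8

Answer: ......
......
.##..#
.#####
..##..
.##...
..#...
..#...
..#.##
..#.##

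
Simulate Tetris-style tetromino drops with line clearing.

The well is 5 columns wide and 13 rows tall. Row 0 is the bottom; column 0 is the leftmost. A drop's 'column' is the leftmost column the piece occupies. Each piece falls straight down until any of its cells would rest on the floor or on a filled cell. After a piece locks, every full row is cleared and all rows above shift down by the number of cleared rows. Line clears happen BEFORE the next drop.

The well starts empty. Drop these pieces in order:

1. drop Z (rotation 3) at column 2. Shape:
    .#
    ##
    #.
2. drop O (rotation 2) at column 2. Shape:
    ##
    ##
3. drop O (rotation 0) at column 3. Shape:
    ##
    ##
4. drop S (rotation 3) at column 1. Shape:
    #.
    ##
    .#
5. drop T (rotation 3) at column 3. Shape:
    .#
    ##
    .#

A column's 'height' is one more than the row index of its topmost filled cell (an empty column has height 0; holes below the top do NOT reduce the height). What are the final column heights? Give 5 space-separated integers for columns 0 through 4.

Drop 1: Z rot3 at col 2 lands with bottom-row=0; cleared 0 line(s) (total 0); column heights now [0 0 2 3 0], max=3
Drop 2: O rot2 at col 2 lands with bottom-row=3; cleared 0 line(s) (total 0); column heights now [0 0 5 5 0], max=5
Drop 3: O rot0 at col 3 lands with bottom-row=5; cleared 0 line(s) (total 0); column heights now [0 0 5 7 7], max=7
Drop 4: S rot3 at col 1 lands with bottom-row=5; cleared 0 line(s) (total 0); column heights now [0 8 7 7 7], max=8
Drop 5: T rot3 at col 3 lands with bottom-row=7; cleared 0 line(s) (total 0); column heights now [0 8 7 9 10], max=10

Answer: 0 8 7 9 10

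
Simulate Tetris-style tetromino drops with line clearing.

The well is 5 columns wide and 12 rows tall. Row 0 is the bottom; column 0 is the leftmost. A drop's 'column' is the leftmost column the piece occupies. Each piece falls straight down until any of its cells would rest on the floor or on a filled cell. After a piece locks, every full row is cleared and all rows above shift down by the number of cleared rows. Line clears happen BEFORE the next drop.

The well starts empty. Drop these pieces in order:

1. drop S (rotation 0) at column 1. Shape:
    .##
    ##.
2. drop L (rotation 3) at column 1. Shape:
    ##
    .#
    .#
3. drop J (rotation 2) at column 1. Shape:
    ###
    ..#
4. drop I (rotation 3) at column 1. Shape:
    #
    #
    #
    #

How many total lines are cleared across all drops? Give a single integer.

Answer: 0

Derivation:
Drop 1: S rot0 at col 1 lands with bottom-row=0; cleared 0 line(s) (total 0); column heights now [0 1 2 2 0], max=2
Drop 2: L rot3 at col 1 lands with bottom-row=2; cleared 0 line(s) (total 0); column heights now [0 5 5 2 0], max=5
Drop 3: J rot2 at col 1 lands with bottom-row=4; cleared 0 line(s) (total 0); column heights now [0 6 6 6 0], max=6
Drop 4: I rot3 at col 1 lands with bottom-row=6; cleared 0 line(s) (total 0); column heights now [0 10 6 6 0], max=10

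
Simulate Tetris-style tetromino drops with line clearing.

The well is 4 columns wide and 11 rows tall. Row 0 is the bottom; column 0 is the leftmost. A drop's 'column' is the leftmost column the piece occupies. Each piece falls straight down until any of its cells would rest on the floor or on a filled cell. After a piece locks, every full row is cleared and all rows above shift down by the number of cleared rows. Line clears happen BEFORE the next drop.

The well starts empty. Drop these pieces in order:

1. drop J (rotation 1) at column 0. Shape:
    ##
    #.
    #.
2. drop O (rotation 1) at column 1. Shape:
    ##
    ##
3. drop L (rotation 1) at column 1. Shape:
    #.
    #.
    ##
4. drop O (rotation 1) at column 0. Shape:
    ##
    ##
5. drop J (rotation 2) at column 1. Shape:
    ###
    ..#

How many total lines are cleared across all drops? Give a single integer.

Answer: 0

Derivation:
Drop 1: J rot1 at col 0 lands with bottom-row=0; cleared 0 line(s) (total 0); column heights now [3 3 0 0], max=3
Drop 2: O rot1 at col 1 lands with bottom-row=3; cleared 0 line(s) (total 0); column heights now [3 5 5 0], max=5
Drop 3: L rot1 at col 1 lands with bottom-row=5; cleared 0 line(s) (total 0); column heights now [3 8 6 0], max=8
Drop 4: O rot1 at col 0 lands with bottom-row=8; cleared 0 line(s) (total 0); column heights now [10 10 6 0], max=10
Drop 5: J rot2 at col 1 lands with bottom-row=9; cleared 0 line(s) (total 0); column heights now [10 11 11 11], max=11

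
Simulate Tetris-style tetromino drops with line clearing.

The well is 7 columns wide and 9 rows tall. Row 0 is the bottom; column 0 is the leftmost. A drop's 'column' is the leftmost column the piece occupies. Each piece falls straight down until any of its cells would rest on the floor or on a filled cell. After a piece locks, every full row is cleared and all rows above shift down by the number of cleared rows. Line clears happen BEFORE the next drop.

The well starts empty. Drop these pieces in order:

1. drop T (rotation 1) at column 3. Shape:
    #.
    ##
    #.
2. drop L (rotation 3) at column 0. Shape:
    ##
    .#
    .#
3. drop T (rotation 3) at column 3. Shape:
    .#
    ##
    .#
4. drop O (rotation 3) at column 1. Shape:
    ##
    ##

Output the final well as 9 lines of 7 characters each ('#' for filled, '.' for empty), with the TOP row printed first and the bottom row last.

Answer: .......
.......
.......
.......
.##.#..
.####..
##.##..
.#.##..
.#.#...

Derivation:
Drop 1: T rot1 at col 3 lands with bottom-row=0; cleared 0 line(s) (total 0); column heights now [0 0 0 3 2 0 0], max=3
Drop 2: L rot3 at col 0 lands with bottom-row=0; cleared 0 line(s) (total 0); column heights now [3 3 0 3 2 0 0], max=3
Drop 3: T rot3 at col 3 lands with bottom-row=2; cleared 0 line(s) (total 0); column heights now [3 3 0 4 5 0 0], max=5
Drop 4: O rot3 at col 1 lands with bottom-row=3; cleared 0 line(s) (total 0); column heights now [3 5 5 4 5 0 0], max=5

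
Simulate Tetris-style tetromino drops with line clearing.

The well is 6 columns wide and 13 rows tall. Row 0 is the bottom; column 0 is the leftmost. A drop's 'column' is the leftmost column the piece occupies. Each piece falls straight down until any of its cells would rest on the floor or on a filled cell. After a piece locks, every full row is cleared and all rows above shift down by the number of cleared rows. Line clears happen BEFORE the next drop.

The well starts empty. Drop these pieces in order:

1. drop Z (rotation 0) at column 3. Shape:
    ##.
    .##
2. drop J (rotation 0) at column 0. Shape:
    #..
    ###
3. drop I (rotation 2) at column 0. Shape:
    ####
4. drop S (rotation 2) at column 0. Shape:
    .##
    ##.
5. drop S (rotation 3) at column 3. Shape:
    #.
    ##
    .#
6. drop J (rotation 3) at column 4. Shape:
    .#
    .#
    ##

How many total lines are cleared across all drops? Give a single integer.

Answer: 0

Derivation:
Drop 1: Z rot0 at col 3 lands with bottom-row=0; cleared 0 line(s) (total 0); column heights now [0 0 0 2 2 1], max=2
Drop 2: J rot0 at col 0 lands with bottom-row=0; cleared 0 line(s) (total 0); column heights now [2 1 1 2 2 1], max=2
Drop 3: I rot2 at col 0 lands with bottom-row=2; cleared 0 line(s) (total 0); column heights now [3 3 3 3 2 1], max=3
Drop 4: S rot2 at col 0 lands with bottom-row=3; cleared 0 line(s) (total 0); column heights now [4 5 5 3 2 1], max=5
Drop 5: S rot3 at col 3 lands with bottom-row=2; cleared 0 line(s) (total 0); column heights now [4 5 5 5 4 1], max=5
Drop 6: J rot3 at col 4 lands with bottom-row=4; cleared 0 line(s) (total 0); column heights now [4 5 5 5 5 7], max=7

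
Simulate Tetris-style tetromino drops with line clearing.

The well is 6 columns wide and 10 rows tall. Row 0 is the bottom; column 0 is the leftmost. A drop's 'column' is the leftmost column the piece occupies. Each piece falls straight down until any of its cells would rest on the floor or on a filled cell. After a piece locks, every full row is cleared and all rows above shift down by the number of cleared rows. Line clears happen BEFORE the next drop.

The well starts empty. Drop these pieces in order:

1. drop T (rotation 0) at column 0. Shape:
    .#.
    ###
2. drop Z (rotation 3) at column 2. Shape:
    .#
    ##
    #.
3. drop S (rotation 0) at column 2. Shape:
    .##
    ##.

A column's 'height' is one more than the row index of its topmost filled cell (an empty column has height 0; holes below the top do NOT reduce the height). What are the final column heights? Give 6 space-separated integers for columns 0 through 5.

Answer: 1 2 5 6 6 0

Derivation:
Drop 1: T rot0 at col 0 lands with bottom-row=0; cleared 0 line(s) (total 0); column heights now [1 2 1 0 0 0], max=2
Drop 2: Z rot3 at col 2 lands with bottom-row=1; cleared 0 line(s) (total 0); column heights now [1 2 3 4 0 0], max=4
Drop 3: S rot0 at col 2 lands with bottom-row=4; cleared 0 line(s) (total 0); column heights now [1 2 5 6 6 0], max=6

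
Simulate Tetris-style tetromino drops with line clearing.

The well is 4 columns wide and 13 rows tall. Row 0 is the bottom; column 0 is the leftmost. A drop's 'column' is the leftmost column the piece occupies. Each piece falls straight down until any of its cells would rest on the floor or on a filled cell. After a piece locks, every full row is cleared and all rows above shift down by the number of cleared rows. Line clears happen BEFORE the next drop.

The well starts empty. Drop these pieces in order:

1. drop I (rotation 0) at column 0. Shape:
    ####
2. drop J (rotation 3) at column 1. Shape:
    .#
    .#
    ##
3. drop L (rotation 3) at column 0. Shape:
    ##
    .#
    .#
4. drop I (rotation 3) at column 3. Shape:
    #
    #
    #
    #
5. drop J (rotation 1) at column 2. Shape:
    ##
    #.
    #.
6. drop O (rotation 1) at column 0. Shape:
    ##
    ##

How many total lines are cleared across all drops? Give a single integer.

Drop 1: I rot0 at col 0 lands with bottom-row=0; cleared 1 line(s) (total 1); column heights now [0 0 0 0], max=0
Drop 2: J rot3 at col 1 lands with bottom-row=0; cleared 0 line(s) (total 1); column heights now [0 1 3 0], max=3
Drop 3: L rot3 at col 0 lands with bottom-row=1; cleared 0 line(s) (total 1); column heights now [4 4 3 0], max=4
Drop 4: I rot3 at col 3 lands with bottom-row=0; cleared 0 line(s) (total 1); column heights now [4 4 3 4], max=4
Drop 5: J rot1 at col 2 lands with bottom-row=3; cleared 1 line(s) (total 2); column heights now [0 3 5 5], max=5
Drop 6: O rot1 at col 0 lands with bottom-row=3; cleared 1 line(s) (total 3); column heights now [4 4 4 3], max=4

Answer: 3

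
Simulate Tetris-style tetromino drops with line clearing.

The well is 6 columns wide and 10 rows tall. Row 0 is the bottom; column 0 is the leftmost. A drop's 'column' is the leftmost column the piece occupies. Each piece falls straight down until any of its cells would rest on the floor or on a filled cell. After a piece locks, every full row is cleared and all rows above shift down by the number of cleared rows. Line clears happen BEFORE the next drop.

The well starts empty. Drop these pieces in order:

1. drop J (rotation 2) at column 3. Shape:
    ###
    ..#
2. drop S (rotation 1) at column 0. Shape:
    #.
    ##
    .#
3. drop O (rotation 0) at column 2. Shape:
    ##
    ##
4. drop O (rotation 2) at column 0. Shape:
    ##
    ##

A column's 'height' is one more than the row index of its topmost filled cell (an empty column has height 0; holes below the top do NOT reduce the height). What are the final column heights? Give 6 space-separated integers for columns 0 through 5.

Drop 1: J rot2 at col 3 lands with bottom-row=0; cleared 0 line(s) (total 0); column heights now [0 0 0 2 2 2], max=2
Drop 2: S rot1 at col 0 lands with bottom-row=0; cleared 0 line(s) (total 0); column heights now [3 2 0 2 2 2], max=3
Drop 3: O rot0 at col 2 lands with bottom-row=2; cleared 0 line(s) (total 0); column heights now [3 2 4 4 2 2], max=4
Drop 4: O rot2 at col 0 lands with bottom-row=3; cleared 0 line(s) (total 0); column heights now [5 5 4 4 2 2], max=5

Answer: 5 5 4 4 2 2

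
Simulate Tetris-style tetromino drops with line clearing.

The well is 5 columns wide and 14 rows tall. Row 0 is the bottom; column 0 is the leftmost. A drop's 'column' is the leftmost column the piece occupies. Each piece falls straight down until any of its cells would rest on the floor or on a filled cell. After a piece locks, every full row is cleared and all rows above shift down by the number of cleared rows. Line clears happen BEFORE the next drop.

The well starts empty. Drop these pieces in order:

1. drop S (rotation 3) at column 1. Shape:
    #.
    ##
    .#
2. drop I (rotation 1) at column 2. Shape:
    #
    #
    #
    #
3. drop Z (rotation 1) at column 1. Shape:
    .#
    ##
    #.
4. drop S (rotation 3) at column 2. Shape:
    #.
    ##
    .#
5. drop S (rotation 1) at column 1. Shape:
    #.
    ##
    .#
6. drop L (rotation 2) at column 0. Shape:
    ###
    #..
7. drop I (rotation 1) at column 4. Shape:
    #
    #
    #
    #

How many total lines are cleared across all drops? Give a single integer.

Answer: 0

Derivation:
Drop 1: S rot3 at col 1 lands with bottom-row=0; cleared 0 line(s) (total 0); column heights now [0 3 2 0 0], max=3
Drop 2: I rot1 at col 2 lands with bottom-row=2; cleared 0 line(s) (total 0); column heights now [0 3 6 0 0], max=6
Drop 3: Z rot1 at col 1 lands with bottom-row=5; cleared 0 line(s) (total 0); column heights now [0 7 8 0 0], max=8
Drop 4: S rot3 at col 2 lands with bottom-row=7; cleared 0 line(s) (total 0); column heights now [0 7 10 9 0], max=10
Drop 5: S rot1 at col 1 lands with bottom-row=10; cleared 0 line(s) (total 0); column heights now [0 13 12 9 0], max=13
Drop 6: L rot2 at col 0 lands with bottom-row=12; cleared 0 line(s) (total 0); column heights now [14 14 14 9 0], max=14
Drop 7: I rot1 at col 4 lands with bottom-row=0; cleared 0 line(s) (total 0); column heights now [14 14 14 9 4], max=14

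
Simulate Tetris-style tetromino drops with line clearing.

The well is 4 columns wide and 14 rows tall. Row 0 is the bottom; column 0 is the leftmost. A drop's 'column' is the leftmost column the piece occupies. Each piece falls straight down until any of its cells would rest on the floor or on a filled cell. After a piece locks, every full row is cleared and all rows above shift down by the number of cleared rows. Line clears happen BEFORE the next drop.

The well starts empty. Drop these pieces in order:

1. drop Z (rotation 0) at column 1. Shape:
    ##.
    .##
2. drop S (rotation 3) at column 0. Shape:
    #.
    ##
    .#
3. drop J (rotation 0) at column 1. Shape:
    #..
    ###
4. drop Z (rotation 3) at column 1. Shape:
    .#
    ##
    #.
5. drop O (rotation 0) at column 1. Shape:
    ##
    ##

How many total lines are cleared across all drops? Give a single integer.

Drop 1: Z rot0 at col 1 lands with bottom-row=0; cleared 0 line(s) (total 0); column heights now [0 2 2 1], max=2
Drop 2: S rot3 at col 0 lands with bottom-row=2; cleared 0 line(s) (total 0); column heights now [5 4 2 1], max=5
Drop 3: J rot0 at col 1 lands with bottom-row=4; cleared 1 line(s) (total 1); column heights now [4 5 2 1], max=5
Drop 4: Z rot3 at col 1 lands with bottom-row=5; cleared 0 line(s) (total 1); column heights now [4 7 8 1], max=8
Drop 5: O rot0 at col 1 lands with bottom-row=8; cleared 0 line(s) (total 1); column heights now [4 10 10 1], max=10

Answer: 1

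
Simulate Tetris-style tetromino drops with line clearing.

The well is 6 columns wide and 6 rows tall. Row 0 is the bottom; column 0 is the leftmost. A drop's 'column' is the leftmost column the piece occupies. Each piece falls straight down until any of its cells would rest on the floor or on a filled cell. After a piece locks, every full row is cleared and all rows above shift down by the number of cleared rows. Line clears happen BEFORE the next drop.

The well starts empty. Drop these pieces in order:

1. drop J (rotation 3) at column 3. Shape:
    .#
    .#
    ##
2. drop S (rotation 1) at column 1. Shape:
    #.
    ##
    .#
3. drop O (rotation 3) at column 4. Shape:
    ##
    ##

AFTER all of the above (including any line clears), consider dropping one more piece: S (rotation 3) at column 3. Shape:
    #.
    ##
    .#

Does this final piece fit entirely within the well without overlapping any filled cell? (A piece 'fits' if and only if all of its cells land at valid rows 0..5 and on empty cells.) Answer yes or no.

Drop 1: J rot3 at col 3 lands with bottom-row=0; cleared 0 line(s) (total 0); column heights now [0 0 0 1 3 0], max=3
Drop 2: S rot1 at col 1 lands with bottom-row=0; cleared 0 line(s) (total 0); column heights now [0 3 2 1 3 0], max=3
Drop 3: O rot3 at col 4 lands with bottom-row=3; cleared 0 line(s) (total 0); column heights now [0 3 2 1 5 5], max=5
Test piece S rot3 at col 3 (width 2): heights before test = [0 3 2 1 5 5]; fits = False

Answer: no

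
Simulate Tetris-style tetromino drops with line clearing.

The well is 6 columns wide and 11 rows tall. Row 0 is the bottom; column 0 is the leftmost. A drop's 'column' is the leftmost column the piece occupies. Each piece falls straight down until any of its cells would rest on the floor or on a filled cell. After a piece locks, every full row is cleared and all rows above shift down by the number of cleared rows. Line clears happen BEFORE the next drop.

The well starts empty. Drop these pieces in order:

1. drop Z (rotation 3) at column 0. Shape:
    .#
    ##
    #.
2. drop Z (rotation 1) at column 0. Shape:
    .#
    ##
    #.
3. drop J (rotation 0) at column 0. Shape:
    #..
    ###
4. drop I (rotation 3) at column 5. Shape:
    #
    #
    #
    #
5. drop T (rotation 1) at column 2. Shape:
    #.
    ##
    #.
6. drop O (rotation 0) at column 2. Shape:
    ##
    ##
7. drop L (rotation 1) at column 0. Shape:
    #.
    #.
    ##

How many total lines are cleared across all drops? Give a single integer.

Answer: 0

Derivation:
Drop 1: Z rot3 at col 0 lands with bottom-row=0; cleared 0 line(s) (total 0); column heights now [2 3 0 0 0 0], max=3
Drop 2: Z rot1 at col 0 lands with bottom-row=2; cleared 0 line(s) (total 0); column heights now [4 5 0 0 0 0], max=5
Drop 3: J rot0 at col 0 lands with bottom-row=5; cleared 0 line(s) (total 0); column heights now [7 6 6 0 0 0], max=7
Drop 4: I rot3 at col 5 lands with bottom-row=0; cleared 0 line(s) (total 0); column heights now [7 6 6 0 0 4], max=7
Drop 5: T rot1 at col 2 lands with bottom-row=6; cleared 0 line(s) (total 0); column heights now [7 6 9 8 0 4], max=9
Drop 6: O rot0 at col 2 lands with bottom-row=9; cleared 0 line(s) (total 0); column heights now [7 6 11 11 0 4], max=11
Drop 7: L rot1 at col 0 lands with bottom-row=7; cleared 0 line(s) (total 0); column heights now [10 8 11 11 0 4], max=11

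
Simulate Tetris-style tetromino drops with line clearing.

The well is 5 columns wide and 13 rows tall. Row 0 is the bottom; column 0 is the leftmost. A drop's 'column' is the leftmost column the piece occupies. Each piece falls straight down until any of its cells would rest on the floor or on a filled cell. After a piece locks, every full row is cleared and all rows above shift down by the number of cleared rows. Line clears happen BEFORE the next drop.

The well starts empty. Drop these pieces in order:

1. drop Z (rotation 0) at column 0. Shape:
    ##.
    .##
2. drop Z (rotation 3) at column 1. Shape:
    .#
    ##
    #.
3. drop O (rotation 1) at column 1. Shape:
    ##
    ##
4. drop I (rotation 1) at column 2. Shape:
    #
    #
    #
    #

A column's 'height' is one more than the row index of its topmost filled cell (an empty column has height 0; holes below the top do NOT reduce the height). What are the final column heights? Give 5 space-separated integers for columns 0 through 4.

Answer: 2 7 11 0 0

Derivation:
Drop 1: Z rot0 at col 0 lands with bottom-row=0; cleared 0 line(s) (total 0); column heights now [2 2 1 0 0], max=2
Drop 2: Z rot3 at col 1 lands with bottom-row=2; cleared 0 line(s) (total 0); column heights now [2 4 5 0 0], max=5
Drop 3: O rot1 at col 1 lands with bottom-row=5; cleared 0 line(s) (total 0); column heights now [2 7 7 0 0], max=7
Drop 4: I rot1 at col 2 lands with bottom-row=7; cleared 0 line(s) (total 0); column heights now [2 7 11 0 0], max=11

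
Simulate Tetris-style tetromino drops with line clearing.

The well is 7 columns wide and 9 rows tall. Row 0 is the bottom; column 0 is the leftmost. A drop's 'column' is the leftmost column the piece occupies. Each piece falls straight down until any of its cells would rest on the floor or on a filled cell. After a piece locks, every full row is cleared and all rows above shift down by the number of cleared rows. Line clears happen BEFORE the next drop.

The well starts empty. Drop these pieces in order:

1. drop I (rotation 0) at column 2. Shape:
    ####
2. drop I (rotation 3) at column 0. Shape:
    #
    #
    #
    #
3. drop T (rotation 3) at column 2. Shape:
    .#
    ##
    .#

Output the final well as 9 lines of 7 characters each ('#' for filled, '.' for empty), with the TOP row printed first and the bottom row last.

Drop 1: I rot0 at col 2 lands with bottom-row=0; cleared 0 line(s) (total 0); column heights now [0 0 1 1 1 1 0], max=1
Drop 2: I rot3 at col 0 lands with bottom-row=0; cleared 0 line(s) (total 0); column heights now [4 0 1 1 1 1 0], max=4
Drop 3: T rot3 at col 2 lands with bottom-row=1; cleared 0 line(s) (total 0); column heights now [4 0 3 4 1 1 0], max=4

Answer: .......
.......
.......
.......
.......
#..#...
#.##...
#..#...
#.####.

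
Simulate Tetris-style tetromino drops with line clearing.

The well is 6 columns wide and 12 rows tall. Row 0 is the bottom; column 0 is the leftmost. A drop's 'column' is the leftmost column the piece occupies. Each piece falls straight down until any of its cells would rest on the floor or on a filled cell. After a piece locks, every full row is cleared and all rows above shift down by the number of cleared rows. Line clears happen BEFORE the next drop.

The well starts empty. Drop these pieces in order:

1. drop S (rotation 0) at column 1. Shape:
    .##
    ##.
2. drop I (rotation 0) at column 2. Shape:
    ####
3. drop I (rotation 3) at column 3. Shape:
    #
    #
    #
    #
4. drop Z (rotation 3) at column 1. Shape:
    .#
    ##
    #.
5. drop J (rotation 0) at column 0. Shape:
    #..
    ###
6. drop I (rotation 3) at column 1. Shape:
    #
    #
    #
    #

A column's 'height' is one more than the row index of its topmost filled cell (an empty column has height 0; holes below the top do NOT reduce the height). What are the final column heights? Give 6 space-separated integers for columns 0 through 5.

Answer: 7 10 6 7 3 3

Derivation:
Drop 1: S rot0 at col 1 lands with bottom-row=0; cleared 0 line(s) (total 0); column heights now [0 1 2 2 0 0], max=2
Drop 2: I rot0 at col 2 lands with bottom-row=2; cleared 0 line(s) (total 0); column heights now [0 1 3 3 3 3], max=3
Drop 3: I rot3 at col 3 lands with bottom-row=3; cleared 0 line(s) (total 0); column heights now [0 1 3 7 3 3], max=7
Drop 4: Z rot3 at col 1 lands with bottom-row=2; cleared 0 line(s) (total 0); column heights now [0 4 5 7 3 3], max=7
Drop 5: J rot0 at col 0 lands with bottom-row=5; cleared 0 line(s) (total 0); column heights now [7 6 6 7 3 3], max=7
Drop 6: I rot3 at col 1 lands with bottom-row=6; cleared 0 line(s) (total 0); column heights now [7 10 6 7 3 3], max=10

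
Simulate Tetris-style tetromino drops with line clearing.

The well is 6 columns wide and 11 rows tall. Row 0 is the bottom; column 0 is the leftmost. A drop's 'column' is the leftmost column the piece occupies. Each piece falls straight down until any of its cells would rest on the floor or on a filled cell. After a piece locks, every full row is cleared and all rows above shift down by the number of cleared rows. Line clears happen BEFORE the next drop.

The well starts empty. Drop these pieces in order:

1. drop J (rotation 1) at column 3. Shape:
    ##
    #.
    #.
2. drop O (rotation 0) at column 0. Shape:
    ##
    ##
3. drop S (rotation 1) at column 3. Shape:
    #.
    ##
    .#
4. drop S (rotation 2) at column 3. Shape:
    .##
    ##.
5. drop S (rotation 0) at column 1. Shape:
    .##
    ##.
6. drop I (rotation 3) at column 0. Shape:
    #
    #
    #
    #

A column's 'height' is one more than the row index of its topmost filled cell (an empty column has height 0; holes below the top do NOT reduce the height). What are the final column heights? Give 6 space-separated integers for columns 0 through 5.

Answer: 6 7 8 8 8 8

Derivation:
Drop 1: J rot1 at col 3 lands with bottom-row=0; cleared 0 line(s) (total 0); column heights now [0 0 0 3 3 0], max=3
Drop 2: O rot0 at col 0 lands with bottom-row=0; cleared 0 line(s) (total 0); column heights now [2 2 0 3 3 0], max=3
Drop 3: S rot1 at col 3 lands with bottom-row=3; cleared 0 line(s) (total 0); column heights now [2 2 0 6 5 0], max=6
Drop 4: S rot2 at col 3 lands with bottom-row=6; cleared 0 line(s) (total 0); column heights now [2 2 0 7 8 8], max=8
Drop 5: S rot0 at col 1 lands with bottom-row=6; cleared 0 line(s) (total 0); column heights now [2 7 8 8 8 8], max=8
Drop 6: I rot3 at col 0 lands with bottom-row=2; cleared 0 line(s) (total 0); column heights now [6 7 8 8 8 8], max=8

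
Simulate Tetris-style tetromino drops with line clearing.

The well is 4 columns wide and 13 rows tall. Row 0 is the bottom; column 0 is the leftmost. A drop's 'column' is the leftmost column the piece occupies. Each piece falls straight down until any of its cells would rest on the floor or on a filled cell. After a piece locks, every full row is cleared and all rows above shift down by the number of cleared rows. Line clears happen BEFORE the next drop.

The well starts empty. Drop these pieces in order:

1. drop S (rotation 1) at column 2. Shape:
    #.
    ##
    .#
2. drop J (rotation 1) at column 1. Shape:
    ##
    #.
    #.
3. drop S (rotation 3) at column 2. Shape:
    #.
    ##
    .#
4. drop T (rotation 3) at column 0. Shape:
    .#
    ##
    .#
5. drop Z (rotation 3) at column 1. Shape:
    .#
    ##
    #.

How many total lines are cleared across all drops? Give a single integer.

Answer: 0

Derivation:
Drop 1: S rot1 at col 2 lands with bottom-row=0; cleared 0 line(s) (total 0); column heights now [0 0 3 2], max=3
Drop 2: J rot1 at col 1 lands with bottom-row=1; cleared 0 line(s) (total 0); column heights now [0 4 4 2], max=4
Drop 3: S rot3 at col 2 lands with bottom-row=3; cleared 0 line(s) (total 0); column heights now [0 4 6 5], max=6
Drop 4: T rot3 at col 0 lands with bottom-row=4; cleared 0 line(s) (total 0); column heights now [6 7 6 5], max=7
Drop 5: Z rot3 at col 1 lands with bottom-row=7; cleared 0 line(s) (total 0); column heights now [6 9 10 5], max=10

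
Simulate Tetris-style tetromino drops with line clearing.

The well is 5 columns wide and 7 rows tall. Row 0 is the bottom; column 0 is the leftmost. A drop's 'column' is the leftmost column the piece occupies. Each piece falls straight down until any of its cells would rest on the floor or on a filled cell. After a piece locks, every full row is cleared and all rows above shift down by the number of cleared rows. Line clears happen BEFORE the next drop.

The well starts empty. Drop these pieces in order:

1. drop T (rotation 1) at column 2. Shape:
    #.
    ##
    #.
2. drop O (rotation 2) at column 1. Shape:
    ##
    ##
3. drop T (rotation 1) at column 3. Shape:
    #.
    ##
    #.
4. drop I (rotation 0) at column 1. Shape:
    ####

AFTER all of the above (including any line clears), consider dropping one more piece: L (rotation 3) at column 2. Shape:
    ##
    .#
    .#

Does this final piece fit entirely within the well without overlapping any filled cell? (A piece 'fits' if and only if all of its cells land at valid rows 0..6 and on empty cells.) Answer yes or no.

Drop 1: T rot1 at col 2 lands with bottom-row=0; cleared 0 line(s) (total 0); column heights now [0 0 3 2 0], max=3
Drop 2: O rot2 at col 1 lands with bottom-row=3; cleared 0 line(s) (total 0); column heights now [0 5 5 2 0], max=5
Drop 3: T rot1 at col 3 lands with bottom-row=2; cleared 0 line(s) (total 0); column heights now [0 5 5 5 4], max=5
Drop 4: I rot0 at col 1 lands with bottom-row=5; cleared 0 line(s) (total 0); column heights now [0 6 6 6 6], max=6
Test piece L rot3 at col 2 (width 2): heights before test = [0 6 6 6 6]; fits = False

Answer: no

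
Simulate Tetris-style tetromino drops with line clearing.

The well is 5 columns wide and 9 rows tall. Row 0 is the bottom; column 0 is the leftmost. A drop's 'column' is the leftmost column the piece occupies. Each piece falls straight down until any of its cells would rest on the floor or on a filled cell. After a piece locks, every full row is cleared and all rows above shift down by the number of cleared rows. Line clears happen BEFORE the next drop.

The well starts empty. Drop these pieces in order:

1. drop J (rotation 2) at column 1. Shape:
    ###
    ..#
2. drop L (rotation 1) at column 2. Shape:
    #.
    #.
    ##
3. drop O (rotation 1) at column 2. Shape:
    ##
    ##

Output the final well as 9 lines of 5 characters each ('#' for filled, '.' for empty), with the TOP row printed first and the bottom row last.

Answer: .....
.....
..##.
..##.
..#..
..#..
..##.
.###.
...#.

Derivation:
Drop 1: J rot2 at col 1 lands with bottom-row=0; cleared 0 line(s) (total 0); column heights now [0 2 2 2 0], max=2
Drop 2: L rot1 at col 2 lands with bottom-row=2; cleared 0 line(s) (total 0); column heights now [0 2 5 3 0], max=5
Drop 3: O rot1 at col 2 lands with bottom-row=5; cleared 0 line(s) (total 0); column heights now [0 2 7 7 0], max=7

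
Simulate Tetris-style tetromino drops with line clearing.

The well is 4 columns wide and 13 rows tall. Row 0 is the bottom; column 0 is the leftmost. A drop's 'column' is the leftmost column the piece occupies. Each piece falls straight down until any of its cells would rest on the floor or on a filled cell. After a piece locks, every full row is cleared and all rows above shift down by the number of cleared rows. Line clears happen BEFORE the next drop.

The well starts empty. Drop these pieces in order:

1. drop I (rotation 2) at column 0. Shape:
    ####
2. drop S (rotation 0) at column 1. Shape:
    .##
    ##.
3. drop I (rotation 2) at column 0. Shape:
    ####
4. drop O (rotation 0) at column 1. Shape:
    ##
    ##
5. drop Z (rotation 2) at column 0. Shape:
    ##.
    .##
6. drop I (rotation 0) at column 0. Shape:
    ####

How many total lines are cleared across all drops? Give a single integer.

Answer: 3

Derivation:
Drop 1: I rot2 at col 0 lands with bottom-row=0; cleared 1 line(s) (total 1); column heights now [0 0 0 0], max=0
Drop 2: S rot0 at col 1 lands with bottom-row=0; cleared 0 line(s) (total 1); column heights now [0 1 2 2], max=2
Drop 3: I rot2 at col 0 lands with bottom-row=2; cleared 1 line(s) (total 2); column heights now [0 1 2 2], max=2
Drop 4: O rot0 at col 1 lands with bottom-row=2; cleared 0 line(s) (total 2); column heights now [0 4 4 2], max=4
Drop 5: Z rot2 at col 0 lands with bottom-row=4; cleared 0 line(s) (total 2); column heights now [6 6 5 2], max=6
Drop 6: I rot0 at col 0 lands with bottom-row=6; cleared 1 line(s) (total 3); column heights now [6 6 5 2], max=6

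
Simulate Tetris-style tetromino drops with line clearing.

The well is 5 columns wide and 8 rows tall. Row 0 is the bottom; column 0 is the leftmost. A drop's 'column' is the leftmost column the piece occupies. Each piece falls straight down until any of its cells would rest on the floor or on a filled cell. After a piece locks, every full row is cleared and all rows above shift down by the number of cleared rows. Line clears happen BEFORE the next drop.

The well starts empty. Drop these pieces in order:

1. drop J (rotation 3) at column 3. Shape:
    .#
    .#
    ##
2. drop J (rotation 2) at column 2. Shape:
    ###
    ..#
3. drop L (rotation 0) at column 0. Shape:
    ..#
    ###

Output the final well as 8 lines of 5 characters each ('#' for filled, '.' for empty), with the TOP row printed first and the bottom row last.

Answer: .....
..#..
###..
..###
....#
....#
....#
...##

Derivation:
Drop 1: J rot3 at col 3 lands with bottom-row=0; cleared 0 line(s) (total 0); column heights now [0 0 0 1 3], max=3
Drop 2: J rot2 at col 2 lands with bottom-row=3; cleared 0 line(s) (total 0); column heights now [0 0 5 5 5], max=5
Drop 3: L rot0 at col 0 lands with bottom-row=5; cleared 0 line(s) (total 0); column heights now [6 6 7 5 5], max=7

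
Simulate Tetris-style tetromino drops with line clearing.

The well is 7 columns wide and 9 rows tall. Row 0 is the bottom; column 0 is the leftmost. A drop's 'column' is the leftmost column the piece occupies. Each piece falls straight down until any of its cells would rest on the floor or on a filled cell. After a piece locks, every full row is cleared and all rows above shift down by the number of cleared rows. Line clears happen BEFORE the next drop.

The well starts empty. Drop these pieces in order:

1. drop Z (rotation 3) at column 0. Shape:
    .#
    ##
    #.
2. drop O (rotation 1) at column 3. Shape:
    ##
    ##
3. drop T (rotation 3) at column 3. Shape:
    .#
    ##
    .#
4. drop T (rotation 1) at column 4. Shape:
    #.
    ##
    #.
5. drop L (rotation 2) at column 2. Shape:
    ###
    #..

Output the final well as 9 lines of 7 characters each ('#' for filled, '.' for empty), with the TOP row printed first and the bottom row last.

Answer: ..###..
..#.#..
....##.
....#..
....#..
...##..
.#..#..
##.##..
#..##..

Derivation:
Drop 1: Z rot3 at col 0 lands with bottom-row=0; cleared 0 line(s) (total 0); column heights now [2 3 0 0 0 0 0], max=3
Drop 2: O rot1 at col 3 lands with bottom-row=0; cleared 0 line(s) (total 0); column heights now [2 3 0 2 2 0 0], max=3
Drop 3: T rot3 at col 3 lands with bottom-row=2; cleared 0 line(s) (total 0); column heights now [2 3 0 4 5 0 0], max=5
Drop 4: T rot1 at col 4 lands with bottom-row=5; cleared 0 line(s) (total 0); column heights now [2 3 0 4 8 7 0], max=8
Drop 5: L rot2 at col 2 lands with bottom-row=7; cleared 0 line(s) (total 0); column heights now [2 3 9 9 9 7 0], max=9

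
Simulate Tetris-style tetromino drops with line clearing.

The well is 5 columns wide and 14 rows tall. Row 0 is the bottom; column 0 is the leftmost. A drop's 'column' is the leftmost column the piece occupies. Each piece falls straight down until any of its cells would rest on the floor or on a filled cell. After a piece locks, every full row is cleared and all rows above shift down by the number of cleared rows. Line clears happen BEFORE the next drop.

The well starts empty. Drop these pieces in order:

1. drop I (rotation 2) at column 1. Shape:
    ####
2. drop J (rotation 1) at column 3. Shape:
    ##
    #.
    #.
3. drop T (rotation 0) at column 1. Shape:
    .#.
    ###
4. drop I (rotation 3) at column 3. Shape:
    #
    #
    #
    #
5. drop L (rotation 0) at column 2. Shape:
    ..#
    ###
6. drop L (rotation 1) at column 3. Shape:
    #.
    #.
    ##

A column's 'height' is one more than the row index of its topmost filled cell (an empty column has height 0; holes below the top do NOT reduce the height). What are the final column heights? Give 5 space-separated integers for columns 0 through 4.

Drop 1: I rot2 at col 1 lands with bottom-row=0; cleared 0 line(s) (total 0); column heights now [0 1 1 1 1], max=1
Drop 2: J rot1 at col 3 lands with bottom-row=1; cleared 0 line(s) (total 0); column heights now [0 1 1 4 4], max=4
Drop 3: T rot0 at col 1 lands with bottom-row=4; cleared 0 line(s) (total 0); column heights now [0 5 6 5 4], max=6
Drop 4: I rot3 at col 3 lands with bottom-row=5; cleared 0 line(s) (total 0); column heights now [0 5 6 9 4], max=9
Drop 5: L rot0 at col 2 lands with bottom-row=9; cleared 0 line(s) (total 0); column heights now [0 5 10 10 11], max=11
Drop 6: L rot1 at col 3 lands with bottom-row=11; cleared 0 line(s) (total 0); column heights now [0 5 10 14 12], max=14

Answer: 0 5 10 14 12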